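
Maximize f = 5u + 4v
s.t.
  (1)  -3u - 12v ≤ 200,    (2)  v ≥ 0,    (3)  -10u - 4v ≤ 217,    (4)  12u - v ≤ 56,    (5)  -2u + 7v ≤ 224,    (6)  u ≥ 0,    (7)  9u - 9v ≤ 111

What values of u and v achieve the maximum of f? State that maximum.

u = 308/41, v = 1400/41, maximum f = 7140/41

Corner points and f = 5u + 4v:
  (14/3, 0) → f = 70/3
  (0, 0) → f = 0
  (308/41, 1400/41) → f = 7140/41
  (0, 32) → f = 128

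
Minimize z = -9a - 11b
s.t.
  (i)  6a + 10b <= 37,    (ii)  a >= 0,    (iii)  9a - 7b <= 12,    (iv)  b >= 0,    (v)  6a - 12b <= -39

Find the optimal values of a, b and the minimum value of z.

Vertices and z = -9a - 11b:
  (0, 37/10) → z = -407/10
  (9/22, 38/11) → z = -917/22
  (0, 13/4) → z = -143/4

At the optimal vertex, 6a + 10b = 37 and 6a - 12b = -39.
Solving simultaneously gives a = 9/22, b = 38/11.

a = 9/22, b = 38/11, minimum z = -917/22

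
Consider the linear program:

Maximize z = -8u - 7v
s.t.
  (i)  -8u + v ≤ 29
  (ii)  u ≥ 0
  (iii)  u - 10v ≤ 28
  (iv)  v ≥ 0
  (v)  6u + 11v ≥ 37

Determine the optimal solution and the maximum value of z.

Vertices and z = -8u - 7v:
  (0, 29) → z = -203
  (0, 37/11) → z = -259/11
  (28, 0) → z = -224
  (37/6, 0) → z = -148/3
The feasible region is unbounded (it extends along (1, 8), (10, 1)), but z strictly decreases along every unbounded feasible direction, so there is no improving ray and the maximum is attained at a vertex.

The binding constraints are u = 0 and 6u + 11v = 37.
Solving simultaneously gives u = 0, v = 37/11.

u = 0, v = 37/11, maximum z = -259/11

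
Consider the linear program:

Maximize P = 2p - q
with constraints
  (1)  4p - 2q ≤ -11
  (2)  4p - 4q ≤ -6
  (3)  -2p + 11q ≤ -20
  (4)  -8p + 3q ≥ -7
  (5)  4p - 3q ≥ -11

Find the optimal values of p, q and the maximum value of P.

p = -73/18, q = -23/9, maximum P = -50/9

Vertices and P = 2p - q:
  (-73/18, -23/9) → P = -50/9
  (-13/2, -5) → P = -8
  (-181/38, -51/19) → P = -130/19

The binding constraints are 4p - 4q = -6 and -2p + 11q = -20.
Solving simultaneously gives p = -73/18, q = -23/9.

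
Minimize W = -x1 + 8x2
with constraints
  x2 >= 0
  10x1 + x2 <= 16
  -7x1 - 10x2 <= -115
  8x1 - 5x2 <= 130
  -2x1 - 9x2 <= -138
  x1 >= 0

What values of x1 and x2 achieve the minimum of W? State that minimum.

x1 = 3/44, x2 = 337/22, minimum W = 5389/44

Feasible corners and W = -x1 + 8x2:
  (3/44, 337/22) → W = 5389/44
  (0, 16) → W = 128
  (0, 46/3) → W = 368/3

The optimum lies where 10x1 + x2 = 16 and -2x1 - 9x2 = -138.
Solving simultaneously gives x1 = 3/44, x2 = 337/22.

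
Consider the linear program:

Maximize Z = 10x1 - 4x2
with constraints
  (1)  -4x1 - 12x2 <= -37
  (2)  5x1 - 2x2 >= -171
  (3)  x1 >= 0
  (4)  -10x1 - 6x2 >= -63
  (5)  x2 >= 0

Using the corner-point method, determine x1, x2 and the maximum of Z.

x1 = 89/16, x2 = 59/48, maximum Z = 1217/24

Extreme points and Z = 10x1 - 4x2:
  (0, 37/12) → Z = -37/3
  (89/16, 59/48) → Z = 1217/24
  (0, 21/2) → Z = -42

The binding constraints are -4x1 - 12x2 = -37 and -10x1 - 6x2 = -63.
Solving simultaneously gives x1 = 89/16, x2 = 59/48.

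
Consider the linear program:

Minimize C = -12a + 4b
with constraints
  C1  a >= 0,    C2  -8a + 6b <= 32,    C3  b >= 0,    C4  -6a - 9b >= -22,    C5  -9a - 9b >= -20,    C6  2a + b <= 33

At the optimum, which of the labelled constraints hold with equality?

C3 and C5

Feasible corners and C = -12a + 4b:
  (0, 0) → C = 0
  (0, 20/9) → C = 80/9
  (20/9, 0) → C = -80/3

The minimum is at (20/9, 0). Substituting into each constraint, equality holds for C3 and C5; the remaining constraints have slack.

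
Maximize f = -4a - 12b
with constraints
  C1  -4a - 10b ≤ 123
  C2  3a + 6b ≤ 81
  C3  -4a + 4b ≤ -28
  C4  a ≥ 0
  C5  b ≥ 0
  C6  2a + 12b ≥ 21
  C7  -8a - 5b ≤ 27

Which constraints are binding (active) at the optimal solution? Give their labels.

Corner points and f = -4a - 12b:
  (41/3, 20/3) → f = -404/3
  (27, 0) → f = -108
  (15/2, 1/2) → f = -36
  (21/2, 0) → f = -42

The maximum is at (15/2, 1/2). Substituting into each constraint, equality holds for C3 and C6; the remaining constraints have slack.

C3 and C6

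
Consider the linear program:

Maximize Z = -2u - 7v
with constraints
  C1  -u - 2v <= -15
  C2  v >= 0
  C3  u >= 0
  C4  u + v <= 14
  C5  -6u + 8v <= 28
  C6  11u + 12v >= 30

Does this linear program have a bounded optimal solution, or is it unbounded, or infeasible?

Vertices and Z = -2u - 7v:
  (13, 1) → Z = -33
  (16/5, 59/10) → Z = -477/10
  (6, 8) → Z = -68
The feasible region has finitely many vertices and no improving ray; the maximum is -33 at (13, 1).

bounded optimum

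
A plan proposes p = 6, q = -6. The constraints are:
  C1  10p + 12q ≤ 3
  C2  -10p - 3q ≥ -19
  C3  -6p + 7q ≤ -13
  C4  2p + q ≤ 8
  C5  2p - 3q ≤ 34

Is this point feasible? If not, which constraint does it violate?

not feasible — violates C2

Constraint C2: -10p - 3q = -42, which is not ≥ -19. All other constraints are satisfied.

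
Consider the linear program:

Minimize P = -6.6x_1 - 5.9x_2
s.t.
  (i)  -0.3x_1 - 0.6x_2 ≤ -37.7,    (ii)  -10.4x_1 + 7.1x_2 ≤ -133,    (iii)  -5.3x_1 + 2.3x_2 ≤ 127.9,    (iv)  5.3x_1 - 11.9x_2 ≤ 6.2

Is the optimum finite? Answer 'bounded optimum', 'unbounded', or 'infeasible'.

From the feasible point (34747/837, 35218/837), moving in the direction (7.1, 10.4) keeps every constraint satisfied while P decreases without bound.

unbounded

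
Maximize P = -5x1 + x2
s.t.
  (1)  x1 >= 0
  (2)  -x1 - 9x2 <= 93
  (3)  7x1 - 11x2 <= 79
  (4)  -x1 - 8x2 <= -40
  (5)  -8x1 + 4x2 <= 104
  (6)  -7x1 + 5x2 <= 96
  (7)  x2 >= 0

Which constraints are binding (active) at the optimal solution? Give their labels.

(1) and (6)

Extreme points and P = -5x1 + x2:
  (0, 5) → P = 5
  (0, 96/5) → P = 96/5
  (16, 3) → P = -77
The feasible region is unbounded (it extends along (11, 7), (5, 7)), but P strictly decreases along every unbounded feasible direction, so there is no improving ray and the maximum is attained at a vertex.

The maximum is at (0, 96/5). Substituting into each constraint, equality holds for (1) and (6); the remaining constraints have slack.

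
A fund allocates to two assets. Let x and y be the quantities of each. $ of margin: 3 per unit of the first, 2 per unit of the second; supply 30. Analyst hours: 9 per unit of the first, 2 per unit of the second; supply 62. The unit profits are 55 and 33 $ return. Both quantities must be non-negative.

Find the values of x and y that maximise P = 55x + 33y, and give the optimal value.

The optimum lies where 3x + 2y = 30 and 9x + 2y = 62.
Solving simultaneously gives x = 16/3, y = 7.

x = 16/3, y = 7, maximum P = 1573/3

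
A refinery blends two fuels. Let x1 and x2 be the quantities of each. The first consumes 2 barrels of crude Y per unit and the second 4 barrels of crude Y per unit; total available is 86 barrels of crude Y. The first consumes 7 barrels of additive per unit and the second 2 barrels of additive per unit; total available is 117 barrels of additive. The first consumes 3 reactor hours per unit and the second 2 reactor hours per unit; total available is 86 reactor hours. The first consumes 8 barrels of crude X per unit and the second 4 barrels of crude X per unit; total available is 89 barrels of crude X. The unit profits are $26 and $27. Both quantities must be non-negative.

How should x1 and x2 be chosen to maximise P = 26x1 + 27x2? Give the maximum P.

Corner points and P = 26x1 + 27x2:
  (0, 0) → P = 0
  (0, 43/2) → P = 1161/2
  (89/8, 0) → P = 1157/4
  (1/2, 85/4) → P = 2347/4

At the optimal vertex, 2x1 + 4x2 = 86 and 8x1 + 4x2 = 89.
Solving simultaneously gives x1 = 1/2, x2 = 85/4.

x1 = 1/2, x2 = 85/4, maximum P = 2347/4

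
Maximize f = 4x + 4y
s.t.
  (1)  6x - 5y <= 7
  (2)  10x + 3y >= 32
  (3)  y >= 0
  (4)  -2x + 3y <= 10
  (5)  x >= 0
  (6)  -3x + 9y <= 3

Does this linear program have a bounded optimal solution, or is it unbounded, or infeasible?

The boundaries 6x - 5y = 7 and 10x + 3y = 32 meet at (181/68, 61/34), but that point violates -3x + 9y ≤ 3. Every candidate vertex is excluded by some other constraint, so the feasible region is empty.

infeasible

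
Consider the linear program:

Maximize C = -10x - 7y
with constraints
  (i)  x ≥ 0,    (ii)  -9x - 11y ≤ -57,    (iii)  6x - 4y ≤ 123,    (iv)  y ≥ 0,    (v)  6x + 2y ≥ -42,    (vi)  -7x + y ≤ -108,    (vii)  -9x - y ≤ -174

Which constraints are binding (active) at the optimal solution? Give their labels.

Vertices and C = -10x - 7y:
  (41/2, 0) → C = -205
  (58/3, 0) → C = -580/3
  (141/8, 123/8) → C = -2271/8
The feasible region is unbounded (it extends along (2, 3), (1, 7)), but C strictly decreases along every unbounded feasible direction, so there is no improving ray and the maximum is attained at a vertex.

The maximum is at (58/3, 0). Substituting into each constraint, equality holds for (iv) and (vii); the remaining constraints have slack.

(iv) and (vii)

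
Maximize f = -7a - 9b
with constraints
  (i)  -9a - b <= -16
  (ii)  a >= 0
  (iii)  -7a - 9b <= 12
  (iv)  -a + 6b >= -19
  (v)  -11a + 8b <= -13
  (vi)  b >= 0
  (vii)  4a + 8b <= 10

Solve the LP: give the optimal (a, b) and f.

At the optimal vertex, -9a - b = -16 and b = 0.
Solving simultaneously gives a = 16/9, b = 0.

a = 16/9, b = 0, maximum f = -112/9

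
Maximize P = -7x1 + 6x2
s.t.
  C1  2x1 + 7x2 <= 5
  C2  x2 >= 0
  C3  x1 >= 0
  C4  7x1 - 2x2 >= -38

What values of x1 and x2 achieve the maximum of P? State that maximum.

x1 = 0, x2 = 5/7, maximum P = 30/7

Vertices and P = -7x1 + 6x2:
  (5/2, 0) → P = -35/2
  (0, 5/7) → P = 30/7
  (0, 0) → P = 0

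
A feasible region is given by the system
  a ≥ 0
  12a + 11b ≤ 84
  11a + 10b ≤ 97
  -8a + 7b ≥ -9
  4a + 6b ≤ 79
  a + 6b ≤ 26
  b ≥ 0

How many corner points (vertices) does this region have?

Intersecting each pair of boundary lines and keeping only the points that satisfy every inequality leaves:
  (0, 13/3)
  (0, 0)
  (687/172, 141/43)
  (218/61, 228/61)
  (9/8, 0)

5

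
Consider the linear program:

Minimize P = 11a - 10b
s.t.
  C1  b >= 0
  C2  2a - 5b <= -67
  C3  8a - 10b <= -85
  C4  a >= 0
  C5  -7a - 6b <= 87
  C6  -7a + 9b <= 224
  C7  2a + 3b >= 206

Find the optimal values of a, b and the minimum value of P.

Extreme points and P = 11a - 10b:
  (1475/2, 1197/2) → P = 4255/2
  (1805/44, 909/22) → P = 1675/44
  (394/13, 630/13) → P = -1966/13

a = 394/13, b = 630/13, minimum P = -1966/13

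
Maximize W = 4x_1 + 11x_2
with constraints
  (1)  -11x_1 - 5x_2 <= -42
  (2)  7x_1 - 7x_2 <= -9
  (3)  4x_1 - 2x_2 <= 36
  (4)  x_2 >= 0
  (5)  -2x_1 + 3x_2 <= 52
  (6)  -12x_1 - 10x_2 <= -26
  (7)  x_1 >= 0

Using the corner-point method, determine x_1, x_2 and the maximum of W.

x_1 = 53/2, x_2 = 35, maximum W = 491

Vertices and W = 4x_1 + 11x_2:
  (249/112, 393/112) → W = 5319/112
  (0, 42/5) → W = 462/5
  (135/7, 144/7) → W = 2124/7
  (53/2, 35) → W = 491
  (0, 52/3) → W = 572/3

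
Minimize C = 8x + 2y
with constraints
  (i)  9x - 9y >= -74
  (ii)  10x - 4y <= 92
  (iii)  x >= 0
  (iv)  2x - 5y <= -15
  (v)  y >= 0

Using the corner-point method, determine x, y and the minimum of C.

x = 0, y = 3, minimum C = 6

The optimum lies where x = 0 and 2x - 5y = -15.
Solving simultaneously gives x = 0, y = 3.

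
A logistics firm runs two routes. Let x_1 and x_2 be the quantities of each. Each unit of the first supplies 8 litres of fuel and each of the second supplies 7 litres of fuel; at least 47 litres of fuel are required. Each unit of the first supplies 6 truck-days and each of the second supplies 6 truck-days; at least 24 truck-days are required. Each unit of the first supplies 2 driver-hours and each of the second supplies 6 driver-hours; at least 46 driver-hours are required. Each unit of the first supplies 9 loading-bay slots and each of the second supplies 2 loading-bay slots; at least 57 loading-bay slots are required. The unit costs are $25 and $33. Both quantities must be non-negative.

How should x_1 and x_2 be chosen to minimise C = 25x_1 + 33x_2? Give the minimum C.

Corner points and C = 25x_1 + 33x_2:
  (0, 57/2) → C = 1881/2
  (23, 0) → C = 575
  (5, 6) → C = 323
The feasible region is unbounded (it extends along (0, 1), (1, 0)), but C strictly increases along every unbounded feasible direction, so there is no improving ray and the minimum is attained at a vertex.

The binding constraints are 2x_1 + 6x_2 = 46 and 9x_1 + 2x_2 = 57.
Solving simultaneously gives x_1 = 5, x_2 = 6.

x_1 = 5, x_2 = 6, minimum C = 323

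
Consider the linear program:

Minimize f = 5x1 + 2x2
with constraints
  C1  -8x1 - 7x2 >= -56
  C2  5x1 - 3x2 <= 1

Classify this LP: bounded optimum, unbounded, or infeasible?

unbounded

From the feasible point (175/59, 272/59), moving in the direction (-7, 8) keeps every constraint satisfied while f decreases without bound.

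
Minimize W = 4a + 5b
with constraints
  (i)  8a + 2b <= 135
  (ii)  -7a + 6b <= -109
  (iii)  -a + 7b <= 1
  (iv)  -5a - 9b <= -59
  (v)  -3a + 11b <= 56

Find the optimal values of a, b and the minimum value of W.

a = 445/31, b = -44/31, minimum W = 1560/31

Corner points and W = 4a + 5b:
  (514/31, 73/62) → W = 4477/62
  (1097/62, -203/62) → W = 3373/62
  (445/31, -44/31) → W = 1560/31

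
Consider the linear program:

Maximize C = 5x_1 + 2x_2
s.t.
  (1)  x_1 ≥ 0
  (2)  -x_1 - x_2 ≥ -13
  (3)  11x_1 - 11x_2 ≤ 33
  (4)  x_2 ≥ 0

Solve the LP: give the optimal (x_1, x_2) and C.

Vertices and C = 5x_1 + 2x_2:
  (0, 13) → C = 26
  (0, 0) → C = 0
  (8, 5) → C = 50
  (3, 0) → C = 15

The optimum lies where -x_1 - x_2 = -13 and 11x_1 - 11x_2 = 33.
Solving simultaneously gives x_1 = 8, x_2 = 5.

x_1 = 8, x_2 = 5, maximum C = 50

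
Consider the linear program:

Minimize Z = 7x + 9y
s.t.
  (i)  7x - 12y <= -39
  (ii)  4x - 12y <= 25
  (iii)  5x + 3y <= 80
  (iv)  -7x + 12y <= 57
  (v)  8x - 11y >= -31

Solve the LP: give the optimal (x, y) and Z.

x = 3, y = 5, minimum Z = 66

Vertices and Z = 7x + 9y:
  (281/27, 755/81) → Z = 4232/27
  (3, 5) → Z = 66
  (787/79, 795/79) → Z = 12664/79

At the optimal vertex, 7x - 12y = -39 and 8x - 11y = -31.
Solving simultaneously gives x = 3, y = 5.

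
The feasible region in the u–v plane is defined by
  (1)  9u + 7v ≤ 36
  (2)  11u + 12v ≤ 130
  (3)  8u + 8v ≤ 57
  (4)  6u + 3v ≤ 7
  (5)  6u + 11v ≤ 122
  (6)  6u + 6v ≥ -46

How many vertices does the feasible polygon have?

The feasible vertices (each the meet of two boundaries and inside every other half-plane) are:
  (-111/16, 225/16)
  (-59/15, 51/5)
  (-349/40, 317/20)
  (10, -53/3)
  (-619/15, 168/5)

5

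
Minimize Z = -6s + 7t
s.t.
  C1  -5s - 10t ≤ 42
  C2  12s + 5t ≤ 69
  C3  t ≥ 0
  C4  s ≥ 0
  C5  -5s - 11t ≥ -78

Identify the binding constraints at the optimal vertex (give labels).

C2 and C3

Feasible corners and Z = -6s + 7t:
  (23/4, 0) → Z = -69/2
  (369/107, 591/107) → Z = 1923/107
  (0, 0) → Z = 0
  (0, 78/11) → Z = 546/11

The minimum is at (23/4, 0). Substituting into each constraint, equality holds for C2 and C3; the remaining constraints have slack.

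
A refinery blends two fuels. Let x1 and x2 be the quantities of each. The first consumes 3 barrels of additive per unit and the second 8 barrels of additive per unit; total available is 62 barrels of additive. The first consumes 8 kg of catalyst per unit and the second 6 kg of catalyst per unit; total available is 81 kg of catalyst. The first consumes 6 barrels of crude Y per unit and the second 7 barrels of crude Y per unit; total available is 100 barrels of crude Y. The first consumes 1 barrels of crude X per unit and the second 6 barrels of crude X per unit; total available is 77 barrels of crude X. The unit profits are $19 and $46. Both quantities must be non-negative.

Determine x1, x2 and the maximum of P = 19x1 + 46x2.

x1 = 6, x2 = 11/2, maximum P = 367

The optimum lies where 3x1 + 8x2 = 62 and 8x1 + 6x2 = 81.
Solving simultaneously gives x1 = 6, x2 = 11/2.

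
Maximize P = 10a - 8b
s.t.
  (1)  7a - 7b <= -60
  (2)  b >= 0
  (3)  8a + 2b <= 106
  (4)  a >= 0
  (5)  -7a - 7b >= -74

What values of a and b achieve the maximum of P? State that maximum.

The binding constraints are 7a - 7b = -60 and -7a - 7b = -74.
Solving simultaneously gives a = 1, b = 67/7.

a = 1, b = 67/7, maximum P = -466/7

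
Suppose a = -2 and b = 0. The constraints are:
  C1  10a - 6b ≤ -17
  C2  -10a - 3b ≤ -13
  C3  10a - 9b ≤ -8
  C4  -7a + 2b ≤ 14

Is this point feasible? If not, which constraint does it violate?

not feasible — violates C2

Constraint C2: -10a - 3b = 20, which is not ≤ -13. All other constraints are satisfied.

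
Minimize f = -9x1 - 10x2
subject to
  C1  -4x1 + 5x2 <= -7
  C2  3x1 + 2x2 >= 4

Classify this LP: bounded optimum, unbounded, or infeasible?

unbounded

From the feasible point (34/23, -5/23), moving in the direction (5, 4) keeps every constraint satisfied while f decreases without bound.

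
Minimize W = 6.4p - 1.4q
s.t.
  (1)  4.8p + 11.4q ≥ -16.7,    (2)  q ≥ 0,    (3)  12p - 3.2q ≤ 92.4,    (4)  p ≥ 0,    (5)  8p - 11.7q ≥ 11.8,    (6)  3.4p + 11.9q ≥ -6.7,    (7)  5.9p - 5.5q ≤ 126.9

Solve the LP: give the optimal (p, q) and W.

p = 1.475, q = 0, minimum W = 9.44

Corner points and W = 6.4p - 1.4q:
  (77/10, 0) → W = 1232/25
  (59/40, 0) → W = 236/25
  (26083/2870, 1494/287) → W = 365038/7175

The binding constraints are q = 0 and 8p - 11.7q = 11.8.
Solving simultaneously gives p = 59/40, q = 0.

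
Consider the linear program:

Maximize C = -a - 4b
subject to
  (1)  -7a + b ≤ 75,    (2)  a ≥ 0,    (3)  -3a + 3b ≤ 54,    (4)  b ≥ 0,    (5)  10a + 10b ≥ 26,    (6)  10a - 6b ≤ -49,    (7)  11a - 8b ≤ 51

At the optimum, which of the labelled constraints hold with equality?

Feasible corners and C = -a - 4b:
  (0, 18) → C = -72
  (0, 49/6) → C = -98/3
  (59/4, 131/4) → C = -583/4

The maximum is at (0, 49/6). Substituting into each constraint, equality holds for (2) and (6); the remaining constraints have slack.

(2) and (6)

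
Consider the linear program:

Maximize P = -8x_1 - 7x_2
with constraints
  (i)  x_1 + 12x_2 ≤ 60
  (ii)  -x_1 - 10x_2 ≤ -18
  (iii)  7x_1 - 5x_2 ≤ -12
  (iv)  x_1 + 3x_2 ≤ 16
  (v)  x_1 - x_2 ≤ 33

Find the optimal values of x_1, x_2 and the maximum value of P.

x_1 = -192, x_2 = 21, maximum P = 1389

Vertices and P = -8x_1 - 7x_2:
  (-192, 21) → P = 1389
  (4/3, 44/9) → P = -404/9
  (-2/5, 46/25) → P = -242/25
  (22/13, 62/13) → P = -610/13

The binding constraints are x_1 + 12x_2 = 60 and -x_1 - 10x_2 = -18.
Solving simultaneously gives x_1 = -192, x_2 = 21.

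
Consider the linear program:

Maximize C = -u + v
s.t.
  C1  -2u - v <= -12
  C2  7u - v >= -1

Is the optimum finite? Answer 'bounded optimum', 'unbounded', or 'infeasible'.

unbounded

From the feasible point (11/9, 86/9), moving in the direction (1, 7) keeps every constraint satisfied while C increases without bound.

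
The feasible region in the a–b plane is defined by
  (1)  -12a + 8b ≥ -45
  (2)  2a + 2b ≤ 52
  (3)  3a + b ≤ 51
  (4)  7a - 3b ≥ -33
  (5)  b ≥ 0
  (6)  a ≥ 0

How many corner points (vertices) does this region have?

6

Pairwise boundary intersections that survive every other constraint:
  (151/12, 53/4)
  (15/4, 0)
  (25/2, 27/2)
  (9/2, 43/2)
  (0, 11)
  (0, 0)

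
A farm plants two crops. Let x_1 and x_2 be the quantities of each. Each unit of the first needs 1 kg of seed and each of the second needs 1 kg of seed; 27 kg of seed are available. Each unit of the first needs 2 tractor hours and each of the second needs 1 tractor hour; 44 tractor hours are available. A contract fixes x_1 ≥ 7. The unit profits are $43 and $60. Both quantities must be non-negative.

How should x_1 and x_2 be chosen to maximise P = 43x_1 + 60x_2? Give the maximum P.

Corner points and P = 43x_1 + 60x_2:
  (22, 0) → P = 946
  (7, 0) → P = 301
  (17, 10) → P = 1331
  (7, 20) → P = 1501

The optimum lies where x_1 + x_2 = 27 and x_1 = 7.
Solving simultaneously gives x_1 = 7, x_2 = 20.

x_1 = 7, x_2 = 20, maximum P = 1501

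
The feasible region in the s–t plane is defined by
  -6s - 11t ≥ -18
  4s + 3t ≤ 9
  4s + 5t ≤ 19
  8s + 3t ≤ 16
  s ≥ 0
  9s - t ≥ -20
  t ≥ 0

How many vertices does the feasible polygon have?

5

Of the 21 pairwise boundary intersections, those satisfying every inequality are:
  (45/26, 9/13)
  (0, 18/11)
  (7/4, 2/3)
  (2, 0)
  (0, 0)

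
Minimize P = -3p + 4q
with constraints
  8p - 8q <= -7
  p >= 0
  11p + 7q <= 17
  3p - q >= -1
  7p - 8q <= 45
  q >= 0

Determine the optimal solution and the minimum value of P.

p = 0, q = 7/8, minimum P = 7/2

The optimum lies where 8p - 8q = -7 and p = 0.
Solving simultaneously gives p = 0, q = 7/8.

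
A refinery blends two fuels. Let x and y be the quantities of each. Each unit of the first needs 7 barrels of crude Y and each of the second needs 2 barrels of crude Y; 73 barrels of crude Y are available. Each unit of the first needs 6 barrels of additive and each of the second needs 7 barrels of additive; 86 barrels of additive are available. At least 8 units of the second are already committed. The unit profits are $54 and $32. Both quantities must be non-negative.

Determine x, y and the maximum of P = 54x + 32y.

Feasible corners and P = 54x + 32y:
  (0, 86/7) → P = 2752/7
  (0, 8) → P = 256
  (5, 8) → P = 526

At the optimal vertex, 6x + 7y = 86 and y = 8.
Solving simultaneously gives x = 5, y = 8.

x = 5, y = 8, maximum P = 526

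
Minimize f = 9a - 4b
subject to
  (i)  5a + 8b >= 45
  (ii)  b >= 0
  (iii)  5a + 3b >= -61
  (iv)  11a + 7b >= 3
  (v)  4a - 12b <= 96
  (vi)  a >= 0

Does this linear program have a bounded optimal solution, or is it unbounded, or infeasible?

unbounded

From the feasible point (9, 0), moving in the direction (0, 1) keeps every constraint satisfied while f decreases without bound.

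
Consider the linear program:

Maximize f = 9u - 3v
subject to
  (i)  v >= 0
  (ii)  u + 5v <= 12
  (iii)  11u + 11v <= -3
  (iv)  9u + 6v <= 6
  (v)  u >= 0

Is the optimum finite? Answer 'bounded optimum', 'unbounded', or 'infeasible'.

infeasible

The boundaries v = 0 and 11u + 11v = -3 meet at (-3/11, 0), but that point violates u ≥ 0. Every candidate vertex is excluded by some other constraint, so the feasible region is empty.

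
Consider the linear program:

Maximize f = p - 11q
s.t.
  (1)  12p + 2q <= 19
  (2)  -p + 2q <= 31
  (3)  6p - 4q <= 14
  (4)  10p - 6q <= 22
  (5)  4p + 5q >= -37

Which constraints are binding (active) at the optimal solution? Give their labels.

(3) and (5)

Extreme points and f = p - 11q:
  (-12/13, 391/26) → f = -4325/26
  (79/46, -37/46) → f = 243/23
  (-229/13, 87/13) → f = -1186/13
  (1, -2) → f = 23
  (-39/23, -139/23) → f = 1490/23

The maximum is at (-39/23, -139/23). Substituting into each constraint, equality holds for (3) and (5); the remaining constraints have slack.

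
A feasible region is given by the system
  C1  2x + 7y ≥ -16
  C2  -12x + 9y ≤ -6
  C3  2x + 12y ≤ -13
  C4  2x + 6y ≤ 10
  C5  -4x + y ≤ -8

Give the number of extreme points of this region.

Of the 10 pairwise boundary intersections, those satisfying every inequality are:
  (83, -26)
  (4/3, -8/3)
  (33/2, -23/6)
  (83/50, -34/25)

4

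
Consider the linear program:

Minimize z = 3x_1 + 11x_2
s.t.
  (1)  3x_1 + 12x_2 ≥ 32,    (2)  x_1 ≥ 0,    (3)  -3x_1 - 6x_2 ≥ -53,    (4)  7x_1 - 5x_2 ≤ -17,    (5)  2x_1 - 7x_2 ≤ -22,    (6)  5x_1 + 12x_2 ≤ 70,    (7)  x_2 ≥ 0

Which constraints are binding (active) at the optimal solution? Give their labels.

Feasible corners and z = 3x_1 + 11x_2:
  (0, 17/5) → z = 187/5
  (0, 35/6) → z = 385/6
  (146/109, 575/109) → z = 6763/109

The minimum is at (0, 17/5). Substituting into each constraint, equality holds for (2) and (4); the remaining constraints have slack.

(2) and (4)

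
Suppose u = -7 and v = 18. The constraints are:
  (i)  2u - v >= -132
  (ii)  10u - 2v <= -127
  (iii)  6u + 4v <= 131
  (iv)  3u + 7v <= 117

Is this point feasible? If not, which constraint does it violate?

not feasible — violates (ii)

Constraint (ii): 10u - 2v = -106, which is not ≤ -127. All other constraints are satisfied.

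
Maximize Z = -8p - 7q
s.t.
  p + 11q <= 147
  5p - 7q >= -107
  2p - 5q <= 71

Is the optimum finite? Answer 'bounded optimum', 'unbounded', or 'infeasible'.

bounded optimum

Extreme points and Z = -8p - 7q:
  (-74/31, 421/31) → Z = -2355/31
  (1516/27, 223/27) → Z = -507
  (-1032/11, -569/11) → Z = 12239/11
The feasible region has finitely many vertices and no improving ray; the maximum is 12239/11 at (-1032/11, -569/11).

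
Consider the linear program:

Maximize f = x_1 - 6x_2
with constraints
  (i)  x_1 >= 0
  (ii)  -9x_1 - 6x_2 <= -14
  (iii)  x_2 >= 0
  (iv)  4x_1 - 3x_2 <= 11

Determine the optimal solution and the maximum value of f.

Corner points and f = x_1 - 6x_2:
  (0, 7/3) → f = -14
  (14/9, 0) → f = 14/9
  (11/4, 0) → f = 11/4
The feasible region is unbounded (it extends along (0, 1), (3, 4)), but f strictly decreases along every unbounded feasible direction, so there is no improving ray and the maximum is attained at a vertex.

The binding constraints are x_2 = 0 and 4x_1 - 3x_2 = 11.
Solving simultaneously gives x_1 = 11/4, x_2 = 0.

x_1 = 11/4, x_2 = 0, maximum f = 11/4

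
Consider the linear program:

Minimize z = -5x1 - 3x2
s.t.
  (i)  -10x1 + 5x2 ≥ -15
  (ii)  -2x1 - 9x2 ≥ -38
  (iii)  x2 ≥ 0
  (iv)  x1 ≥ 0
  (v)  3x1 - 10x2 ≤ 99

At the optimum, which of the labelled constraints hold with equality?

(i) and (ii)

Vertices and z = -5x1 - 3x2:
  (13/4, 7/2) → z = -107/4
  (3/2, 0) → z = -15/2
  (0, 38/9) → z = -38/3
  (0, 0) → z = 0

The minimum is at (13/4, 7/2). Substituting into each constraint, equality holds for (i) and (ii); the remaining constraints have slack.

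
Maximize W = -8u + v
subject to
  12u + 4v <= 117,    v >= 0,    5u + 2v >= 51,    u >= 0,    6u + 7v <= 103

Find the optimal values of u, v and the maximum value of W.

u = 151/23, v = 209/23, maximum W = -999/23

Feasible corners and W = -8u + v:
  (15/2, 27/4) → W = -213/4
  (407/60, 89/10) → W = -1361/30
  (151/23, 209/23) → W = -999/23

The binding constraints are 5u + 2v = 51 and 6u + 7v = 103.
Solving simultaneously gives u = 151/23, v = 209/23.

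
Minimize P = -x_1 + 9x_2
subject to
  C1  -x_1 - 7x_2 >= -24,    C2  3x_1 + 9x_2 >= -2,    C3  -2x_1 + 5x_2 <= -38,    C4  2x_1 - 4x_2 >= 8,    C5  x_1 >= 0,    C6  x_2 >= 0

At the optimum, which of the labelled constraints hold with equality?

C1 and C6

Extreme points and P = -x_1 + 9x_2:
  (386/19, 10/19) → P = -296/19
  (24, 0) → P = -24
  (19, 0) → P = -19

The minimum is at (24, 0). Substituting into each constraint, equality holds for C1 and C6; the remaining constraints have slack.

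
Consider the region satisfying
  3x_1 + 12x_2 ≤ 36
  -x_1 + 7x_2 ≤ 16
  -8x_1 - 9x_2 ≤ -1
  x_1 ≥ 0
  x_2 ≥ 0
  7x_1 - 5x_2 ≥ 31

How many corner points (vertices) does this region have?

Pairwise boundary intersections that survive every other constraint:
  (12, 0)
  (184/33, 53/33)
  (31/7, 0)

3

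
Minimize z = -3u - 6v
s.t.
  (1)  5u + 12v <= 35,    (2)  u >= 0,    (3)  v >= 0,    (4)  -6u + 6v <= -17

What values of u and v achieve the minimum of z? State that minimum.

Feasible corners and z = -3u - 6v:
  (7, 0) → z = -21
  (69/17, 125/102) → z = -332/17
  (17/6, 0) → z = -17/2

u = 7, v = 0, minimum z = -21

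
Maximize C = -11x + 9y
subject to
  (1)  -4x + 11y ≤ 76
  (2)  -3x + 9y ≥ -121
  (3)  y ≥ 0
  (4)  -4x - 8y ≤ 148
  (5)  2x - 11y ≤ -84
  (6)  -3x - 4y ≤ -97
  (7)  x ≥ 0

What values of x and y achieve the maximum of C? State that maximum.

x = 109/7, y = 88/7, maximum C = -407/7

Extreme points and C = -11x + 9y:
  (109/7, 88/7) → C = -407/7
  (2087/15, 494/15) → C = -18511/15
  (731/41, 446/41) → C = -4027/41
The feasible region is unbounded (it extends along (3, 1), (11, 4)), but C strictly decreases along every unbounded feasible direction, so there is no improving ray and the maximum is attained at a vertex.

The optimum lies where -4x + 11y = 76 and -3x - 4y = -97.
Solving simultaneously gives x = 109/7, y = 88/7.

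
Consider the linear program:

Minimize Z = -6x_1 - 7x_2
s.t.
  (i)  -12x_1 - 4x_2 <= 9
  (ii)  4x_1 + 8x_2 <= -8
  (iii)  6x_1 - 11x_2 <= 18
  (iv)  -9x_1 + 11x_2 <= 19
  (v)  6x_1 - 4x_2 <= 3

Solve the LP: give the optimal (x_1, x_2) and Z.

x_1 = -1/8, x_2 = -15/16, minimum Z = 117/16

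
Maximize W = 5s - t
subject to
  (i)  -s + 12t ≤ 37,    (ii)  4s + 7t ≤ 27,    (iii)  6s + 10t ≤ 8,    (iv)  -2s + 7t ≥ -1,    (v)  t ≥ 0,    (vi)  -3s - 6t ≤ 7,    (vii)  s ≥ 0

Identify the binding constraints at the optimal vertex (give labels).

(iii) and (iv)

Extreme points and W = 5s - t:
  (33/31, 5/31) → W = 160/31
  (0, 4/5) → W = -4/5
  (1/2, 0) → W = 5/2
  (0, 0) → W = 0

The maximum is at (33/31, 5/31). Substituting into each constraint, equality holds for (iii) and (iv); the remaining constraints have slack.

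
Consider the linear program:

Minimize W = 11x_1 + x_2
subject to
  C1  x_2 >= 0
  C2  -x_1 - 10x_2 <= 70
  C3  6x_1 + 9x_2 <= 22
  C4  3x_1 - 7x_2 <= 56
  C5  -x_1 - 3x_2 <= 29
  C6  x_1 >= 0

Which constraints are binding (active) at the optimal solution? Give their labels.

C1 and C6

Vertices and W = 11x_1 + x_2:
  (11/3, 0) → W = 121/3
  (0, 0) → W = 0
  (0, 22/9) → W = 22/9

The minimum is at (0, 0). Substituting into each constraint, equality holds for C1 and C6; the remaining constraints have slack.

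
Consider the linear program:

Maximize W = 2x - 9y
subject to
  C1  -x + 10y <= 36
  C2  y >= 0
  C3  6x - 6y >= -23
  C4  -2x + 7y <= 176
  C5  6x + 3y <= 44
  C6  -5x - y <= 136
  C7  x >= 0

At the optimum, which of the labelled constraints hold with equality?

Vertices and W = 2x - 9y:
  (332/63, 260/63) → W = -1676/63
  (0, 18/5) → W = -162/5
  (22/3, 0) → W = 44/3
  (0, 0) → W = 0

The maximum is at (22/3, 0). Substituting into each constraint, equality holds for C2 and C5; the remaining constraints have slack.

C2 and C5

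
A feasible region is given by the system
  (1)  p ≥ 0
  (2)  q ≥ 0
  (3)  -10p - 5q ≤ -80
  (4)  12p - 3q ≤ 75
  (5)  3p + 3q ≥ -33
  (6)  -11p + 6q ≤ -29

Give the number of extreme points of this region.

Pairwise boundary intersections that survive every other constraint:
  (41/6, 7/3)
  (125/23, 118/23)
  (121/13, 159/13)

3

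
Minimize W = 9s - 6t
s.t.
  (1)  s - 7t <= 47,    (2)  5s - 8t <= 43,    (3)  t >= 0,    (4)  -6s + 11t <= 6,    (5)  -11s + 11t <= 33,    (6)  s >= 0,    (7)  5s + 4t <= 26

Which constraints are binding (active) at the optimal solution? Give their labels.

(4) and (6)

Extreme points and W = 9s - 6t:
  (0, 0) → W = 0
  (26/5, 0) → W = 234/5
  (0, 6/11) → W = -36/11
  (262/79, 186/79) → W = 1242/79

The minimum is at (0, 6/11). Substituting into each constraint, equality holds for (4) and (6); the remaining constraints have slack.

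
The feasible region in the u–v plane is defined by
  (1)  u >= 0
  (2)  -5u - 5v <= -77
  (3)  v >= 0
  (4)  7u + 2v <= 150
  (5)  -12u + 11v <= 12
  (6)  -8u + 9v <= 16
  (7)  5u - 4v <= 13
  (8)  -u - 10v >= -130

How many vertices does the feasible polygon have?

4

The feasible vertices (each the meet of two boundaries and inside every other half-plane) are:
  (613/85, 696/85)
  (373/45, 64/9)
  (1010/89, 1056/89)
  (325/27, 637/54)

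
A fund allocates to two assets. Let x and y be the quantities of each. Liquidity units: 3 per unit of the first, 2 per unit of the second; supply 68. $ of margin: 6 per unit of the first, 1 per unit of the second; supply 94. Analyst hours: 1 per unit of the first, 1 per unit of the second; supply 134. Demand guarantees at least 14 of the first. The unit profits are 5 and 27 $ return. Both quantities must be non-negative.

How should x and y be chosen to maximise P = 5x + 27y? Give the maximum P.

The binding constraints are 6x + y = 94 and x = 14.
Solving simultaneously gives x = 14, y = 10.

x = 14, y = 10, maximum P = 340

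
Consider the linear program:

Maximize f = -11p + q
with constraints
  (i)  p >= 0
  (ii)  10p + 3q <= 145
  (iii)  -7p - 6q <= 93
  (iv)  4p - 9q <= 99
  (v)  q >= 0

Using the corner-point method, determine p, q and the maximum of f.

Corner points and f = -11p + q:
  (0, 145/3) → f = 145/3
  (0, 0) → f = 0
  (29/2, 0) → f = -319/2

At the optimal vertex, p = 0 and 10p + 3q = 145.
Solving simultaneously gives p = 0, q = 145/3.

p = 0, q = 145/3, maximum f = 145/3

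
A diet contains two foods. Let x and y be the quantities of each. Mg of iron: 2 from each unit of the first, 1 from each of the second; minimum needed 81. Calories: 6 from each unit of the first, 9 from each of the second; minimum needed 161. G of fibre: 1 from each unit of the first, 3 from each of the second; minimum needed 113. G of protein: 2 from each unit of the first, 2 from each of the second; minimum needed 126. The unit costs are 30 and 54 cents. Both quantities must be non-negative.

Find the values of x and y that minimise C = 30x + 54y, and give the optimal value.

x = 38, y = 25, minimum C = 2490

Corner points and C = 30x + 54y:
  (0, 81) → C = 4374
  (113, 0) → C = 3390
  (18, 45) → C = 2970
  (38, 25) → C = 2490
The feasible region is unbounded (it extends along (0, 1), (1, 0)), but C strictly increases along every unbounded feasible direction, so there is no improving ray and the minimum is attained at a vertex.

At the optimal vertex, x + 3y = 113 and 2x + 2y = 126.
Solving simultaneously gives x = 38, y = 25.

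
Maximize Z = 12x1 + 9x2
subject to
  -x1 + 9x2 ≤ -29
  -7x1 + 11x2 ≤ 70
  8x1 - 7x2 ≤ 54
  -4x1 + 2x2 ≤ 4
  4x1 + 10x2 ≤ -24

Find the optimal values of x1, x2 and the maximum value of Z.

Vertices and Z = 12x1 + 9x2:
  (-47/17, -60/17) → Z = -1104/17
  (37/23, -70/23) → Z = -186/23
  (-34/3, -62/3) → Z = -322
  (31/9, -34/9) → Z = 22/3

At the optimal vertex, 8x1 - 7x2 = 54 and 4x1 + 10x2 = -24.
Solving simultaneously gives x1 = 31/9, x2 = -34/9.

x1 = 31/9, x2 = -34/9, maximum Z = 22/3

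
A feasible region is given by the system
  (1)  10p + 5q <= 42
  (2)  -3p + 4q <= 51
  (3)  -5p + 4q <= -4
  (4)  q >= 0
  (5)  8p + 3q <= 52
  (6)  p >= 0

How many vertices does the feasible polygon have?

3

Intersecting each pair of boundary lines and keeping only the points that satisfy every inequality leaves:
  (188/65, 34/13)
  (21/5, 0)
  (4/5, 0)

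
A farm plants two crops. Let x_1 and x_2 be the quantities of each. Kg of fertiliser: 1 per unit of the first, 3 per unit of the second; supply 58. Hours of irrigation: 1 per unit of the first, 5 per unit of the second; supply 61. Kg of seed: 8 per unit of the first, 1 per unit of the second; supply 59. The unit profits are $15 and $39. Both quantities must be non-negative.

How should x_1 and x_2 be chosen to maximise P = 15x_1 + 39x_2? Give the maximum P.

x_1 = 6, x_2 = 11, maximum P = 519

The optimum lies where x_1 + 5x_2 = 61 and 8x_1 + x_2 = 59.
Solving simultaneously gives x_1 = 6, x_2 = 11.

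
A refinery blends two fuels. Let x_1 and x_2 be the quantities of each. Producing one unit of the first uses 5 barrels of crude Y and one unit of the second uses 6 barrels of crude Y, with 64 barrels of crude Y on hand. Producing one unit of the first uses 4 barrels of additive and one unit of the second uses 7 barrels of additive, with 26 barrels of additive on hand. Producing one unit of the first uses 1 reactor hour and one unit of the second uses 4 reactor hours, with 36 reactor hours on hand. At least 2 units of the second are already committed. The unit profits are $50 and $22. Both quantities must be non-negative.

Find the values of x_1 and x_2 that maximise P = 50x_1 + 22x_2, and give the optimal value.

Corner points and P = 50x_1 + 22x_2:
  (0, 26/7) → P = 572/7
  (0, 2) → P = 44
  (3, 2) → P = 194

At the optimal vertex, 4x_1 + 7x_2 = 26 and x_2 = 2.
Solving simultaneously gives x_1 = 3, x_2 = 2.

x_1 = 3, x_2 = 2, maximum P = 194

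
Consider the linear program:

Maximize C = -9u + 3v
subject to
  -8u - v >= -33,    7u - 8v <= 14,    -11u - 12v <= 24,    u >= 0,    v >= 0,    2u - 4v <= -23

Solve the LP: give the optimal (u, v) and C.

Vertices and C = -9u + 3v:
  (0, 33) → C = 99
  (109/34, 125/17) → C = -231/34
  (0, 23/4) → C = 69/4

At the optimal vertex, -8u - v = -33 and u = 0.
Solving simultaneously gives u = 0, v = 33.

u = 0, v = 33, maximum C = 99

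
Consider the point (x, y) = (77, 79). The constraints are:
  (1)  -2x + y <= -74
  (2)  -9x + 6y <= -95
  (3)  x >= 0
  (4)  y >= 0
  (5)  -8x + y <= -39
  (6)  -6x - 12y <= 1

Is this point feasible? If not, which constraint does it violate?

feasible

(1): -75 ≤ -74 ✓
(2): -219 ≤ -95 ✓
(3): 77 ≥ 0 ✓
(4): 79 ≥ 0 ✓
(5): -537 ≤ -39 ✓
(6): -1410 ≤ 1 ✓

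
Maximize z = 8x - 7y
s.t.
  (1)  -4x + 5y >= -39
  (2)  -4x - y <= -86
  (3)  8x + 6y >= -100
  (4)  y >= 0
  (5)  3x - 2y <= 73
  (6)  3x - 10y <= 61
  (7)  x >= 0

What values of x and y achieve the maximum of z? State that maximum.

Extreme points and z = 8x - 7y:
  (469/24, 47/6) → z = 203/2
  (41, 25) → z = 153
  (0, 86) → z = -602
The feasible region is unbounded (it extends along (0, 1), (2, 3)), but z strictly decreases along every unbounded feasible direction, so there is no improving ray and the maximum is attained at a vertex.

The binding constraints are -4x + 5y = -39 and 3x - 2y = 73.
Solving simultaneously gives x = 41, y = 25.

x = 41, y = 25, maximum z = 153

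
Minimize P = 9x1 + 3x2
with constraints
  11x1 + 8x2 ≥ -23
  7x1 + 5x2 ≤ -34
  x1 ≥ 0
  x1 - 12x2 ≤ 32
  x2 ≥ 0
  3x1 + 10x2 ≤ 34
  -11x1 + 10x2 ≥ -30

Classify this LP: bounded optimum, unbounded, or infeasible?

The boundaries x1 = 0 and x2 = 0 meet at (0, 0), but that point violates 7x1 + 5x2 ≤ -34. Every candidate vertex is excluded by some other constraint, so the feasible region is empty.

infeasible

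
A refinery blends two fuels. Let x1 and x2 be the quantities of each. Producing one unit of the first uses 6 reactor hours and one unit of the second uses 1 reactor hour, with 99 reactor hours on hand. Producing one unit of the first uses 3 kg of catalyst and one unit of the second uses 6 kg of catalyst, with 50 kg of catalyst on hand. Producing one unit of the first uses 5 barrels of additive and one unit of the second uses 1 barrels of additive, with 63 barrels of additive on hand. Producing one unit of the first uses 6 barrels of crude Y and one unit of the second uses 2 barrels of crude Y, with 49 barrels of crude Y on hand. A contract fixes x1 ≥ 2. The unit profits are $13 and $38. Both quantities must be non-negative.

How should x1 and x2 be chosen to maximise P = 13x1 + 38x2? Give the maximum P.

x1 = 2, x2 = 22/3, maximum P = 914/3

Corner points and P = 13x1 + 38x2:
  (49/6, 0) → P = 637/6
  (2, 0) → P = 26
  (97/15, 51/10) → P = 4168/15
  (2, 22/3) → P = 914/3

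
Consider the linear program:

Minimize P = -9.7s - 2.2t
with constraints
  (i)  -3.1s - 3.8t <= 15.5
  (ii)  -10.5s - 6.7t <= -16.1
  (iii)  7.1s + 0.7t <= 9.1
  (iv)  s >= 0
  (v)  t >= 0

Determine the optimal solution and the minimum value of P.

The optimum lies where 7.1s + 0.7t = 9.1 and s = 0.
Solving simultaneously gives s = 0, t = 13.

s = 0, t = 13, minimum P = -28.6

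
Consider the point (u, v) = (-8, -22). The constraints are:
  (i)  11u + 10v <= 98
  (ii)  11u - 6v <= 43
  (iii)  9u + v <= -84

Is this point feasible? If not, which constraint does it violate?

Constraint (ii): 11u - 6v = 44, which is not ≤ 43. All other constraints are satisfied.

not feasible — violates (ii)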